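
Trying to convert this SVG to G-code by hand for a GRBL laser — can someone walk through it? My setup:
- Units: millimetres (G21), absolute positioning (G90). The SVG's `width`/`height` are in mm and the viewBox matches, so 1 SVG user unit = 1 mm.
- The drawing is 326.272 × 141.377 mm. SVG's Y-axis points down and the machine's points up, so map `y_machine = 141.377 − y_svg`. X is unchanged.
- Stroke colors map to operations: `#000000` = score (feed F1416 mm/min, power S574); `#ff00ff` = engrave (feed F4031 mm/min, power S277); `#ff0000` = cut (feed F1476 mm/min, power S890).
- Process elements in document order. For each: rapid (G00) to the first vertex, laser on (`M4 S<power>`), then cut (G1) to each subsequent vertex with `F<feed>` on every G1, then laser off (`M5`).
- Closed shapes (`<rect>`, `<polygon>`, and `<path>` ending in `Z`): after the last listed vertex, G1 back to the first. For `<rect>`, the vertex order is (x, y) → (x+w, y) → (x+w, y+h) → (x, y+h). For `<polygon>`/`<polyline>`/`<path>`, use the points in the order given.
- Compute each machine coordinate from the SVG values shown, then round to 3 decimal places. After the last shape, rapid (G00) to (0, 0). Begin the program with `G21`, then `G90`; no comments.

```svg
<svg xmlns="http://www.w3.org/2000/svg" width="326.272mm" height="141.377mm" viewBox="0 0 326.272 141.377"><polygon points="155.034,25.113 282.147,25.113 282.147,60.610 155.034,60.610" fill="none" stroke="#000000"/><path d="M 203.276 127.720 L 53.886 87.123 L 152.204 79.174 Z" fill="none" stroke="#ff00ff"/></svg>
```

Since the viewBox matches the mm dimensions, user units are millimetres directly. The only transform is the Y-flip y_m = 141.377 − y_svg.

Shape 1 is a rectangle drawn with `<polygon>`. Its stroke #000000 means score at S574, F1416. After flipping Y the toolpath is (155.034,116.264) → (282.147,116.264) → (282.147,80.767) → (155.034,80.767) → (155.034,116.264), returning to the start.

Shape 2 is a closed polygon drawn with `<path>`. Its stroke #ff00ff means engrave at S277, F4031. After flipping Y the toolpath is (203.276,13.657) → (53.886,54.254) → (152.204,62.203) → (203.276,13.657), returning to the start.

G21
G90
G00 X155.034 Y116.264
M4 S574
G1 X282.147 Y116.264 F1416
G1 X282.147 Y80.767 F1416
G1 X155.034 Y80.767 F1416
G1 X155.034 Y116.264 F1416
M5
G00 X203.276 Y13.657
M4 S277
G1 X53.886 Y54.254 F4031
G1 X152.204 Y62.203 F4031
G1 X203.276 Y13.657 F4031
M5
G00 X0.000 Y0.000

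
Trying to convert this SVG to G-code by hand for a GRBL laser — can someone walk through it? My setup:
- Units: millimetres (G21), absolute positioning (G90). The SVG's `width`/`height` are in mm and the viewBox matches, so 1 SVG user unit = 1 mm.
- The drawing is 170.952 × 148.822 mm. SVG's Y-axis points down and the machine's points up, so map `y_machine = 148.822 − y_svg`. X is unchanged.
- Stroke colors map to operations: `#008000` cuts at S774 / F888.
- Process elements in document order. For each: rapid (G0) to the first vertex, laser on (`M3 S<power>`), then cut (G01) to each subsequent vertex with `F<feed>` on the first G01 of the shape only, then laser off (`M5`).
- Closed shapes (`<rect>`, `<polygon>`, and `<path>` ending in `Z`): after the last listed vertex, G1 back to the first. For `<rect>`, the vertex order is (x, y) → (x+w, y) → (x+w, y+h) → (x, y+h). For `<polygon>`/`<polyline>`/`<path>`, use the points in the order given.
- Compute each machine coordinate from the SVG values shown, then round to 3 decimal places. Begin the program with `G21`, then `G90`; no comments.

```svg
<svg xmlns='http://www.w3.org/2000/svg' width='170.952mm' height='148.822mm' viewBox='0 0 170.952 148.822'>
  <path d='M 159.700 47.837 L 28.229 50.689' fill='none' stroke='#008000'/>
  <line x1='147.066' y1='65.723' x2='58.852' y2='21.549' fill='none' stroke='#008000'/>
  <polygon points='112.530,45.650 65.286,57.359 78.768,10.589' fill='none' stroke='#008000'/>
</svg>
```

viewBox `0 0 170.952 148.822` with mm width/height → 1 unit = 1 mm. Flip: y_m = 148.822 − y_svg.

**Shape 1** — `<path>` line segment, stroke `#008000` → cut (S774, F888). Machine vertices: (159.700,100.985) → (28.229,98.133). Open path.

**Shape 2** — `<line>` line segment, stroke `#008000` → cut (S774, F888). Machine vertices: (147.066,83.099) → (58.852,127.273). Open path.

**Shape 3** — `<polygon>` regular polygon, stroke `#008000` → cut (S774, F888). Machine vertices: (112.530,103.172) → (65.286,91.463) → (78.768,138.233) → (112.530,103.172). Closed: final G1 returns to the first vertex.

G21
G90
G0 X159.700 Y100.985
M3 S774
G01 X28.229 Y98.133 F888
M5
G0 X147.066 Y83.099
M3 S774
G01 X58.852 Y127.273 F888
M5
G0 X112.530 Y103.172
M3 S774
G01 X65.286 Y91.463 F888
G01 X78.768 Y138.233
G01 X112.530 Y103.172
M5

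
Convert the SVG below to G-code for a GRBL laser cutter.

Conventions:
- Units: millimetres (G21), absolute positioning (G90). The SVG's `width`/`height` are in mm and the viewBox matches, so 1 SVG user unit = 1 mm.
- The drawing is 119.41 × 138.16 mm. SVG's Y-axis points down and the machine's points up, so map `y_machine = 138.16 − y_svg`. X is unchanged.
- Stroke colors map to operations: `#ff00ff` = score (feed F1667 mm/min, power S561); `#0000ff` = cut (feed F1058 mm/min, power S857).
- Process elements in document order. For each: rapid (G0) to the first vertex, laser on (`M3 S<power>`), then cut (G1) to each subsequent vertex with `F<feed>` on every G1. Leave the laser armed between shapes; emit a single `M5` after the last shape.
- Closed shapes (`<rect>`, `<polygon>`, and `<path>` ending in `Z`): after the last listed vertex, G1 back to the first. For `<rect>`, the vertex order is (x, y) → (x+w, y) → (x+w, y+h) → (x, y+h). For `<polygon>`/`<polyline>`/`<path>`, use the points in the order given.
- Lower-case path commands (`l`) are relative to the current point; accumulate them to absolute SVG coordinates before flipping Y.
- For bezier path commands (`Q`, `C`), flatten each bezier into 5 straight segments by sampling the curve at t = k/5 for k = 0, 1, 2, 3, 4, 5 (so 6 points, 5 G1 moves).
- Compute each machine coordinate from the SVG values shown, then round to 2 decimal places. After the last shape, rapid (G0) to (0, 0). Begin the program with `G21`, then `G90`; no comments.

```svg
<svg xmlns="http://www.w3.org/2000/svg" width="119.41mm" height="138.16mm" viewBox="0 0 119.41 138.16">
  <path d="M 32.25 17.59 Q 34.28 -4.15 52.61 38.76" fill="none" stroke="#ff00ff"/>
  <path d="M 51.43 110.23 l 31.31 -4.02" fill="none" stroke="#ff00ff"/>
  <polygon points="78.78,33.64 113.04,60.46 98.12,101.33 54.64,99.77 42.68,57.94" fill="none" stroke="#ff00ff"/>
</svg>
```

G21
G90
G0 X32.25 Y120.57
M3 S561
G1 X33.71 Y126.68 F1667
G1 X36.48 Y127.62 F1667
G1 X40.55 Y123.38 F1667
G1 X45.93 Y113.98 F1667
G1 X52.61 Y99.40 F1667
G0 X51.43 Y27.93
M3 S561
G1 X82.74 Y31.95 F1667
G0 X78.78 Y104.52
M3 S561
G1 X113.04 Y77.70 F1667
G1 X98.12 Y36.83 F1667
G1 X54.64 Y38.39 F1667
G1 X42.68 Y80.22 F1667
G1 X78.78 Y104.52 F1667
M5
G0 X0.00 Y0.00

viewBox `0 0 119.41 138.16` with mm width/height → 1 unit = 1 mm. Flip: y_m = 138.16 − y_svg.

**Shape 1** — `<path>` quadratic bezier, stroke `#ff00ff` → score (S561, F1667). Control points (SVG): P0=(32.25,17.59), P1=(34.28,-4.15), P2=(52.61,38.76); sampled at t=k/5. Machine vertices: (32.25,120.57) → (33.71,126.68) → (36.48,127.62) → (40.55,123.38) → (45.93,113.98) → (52.61,99.40). Open path.

**Shape 2** — `<path>` line segment, stroke `#ff00ff` → score (S561, F1667). Machine vertices: (51.43,27.93) → (82.74,31.95). Open path.

**Shape 3** — `<polygon>` regular polygon, stroke `#ff00ff` → score (S561, F1667). Machine vertices: (78.78,104.52) → (113.04,77.70) → (98.12,36.83) → (54.64,38.39) → (42.68,80.22) → (78.78,104.52). Closed: final G1 returns to the first vertex.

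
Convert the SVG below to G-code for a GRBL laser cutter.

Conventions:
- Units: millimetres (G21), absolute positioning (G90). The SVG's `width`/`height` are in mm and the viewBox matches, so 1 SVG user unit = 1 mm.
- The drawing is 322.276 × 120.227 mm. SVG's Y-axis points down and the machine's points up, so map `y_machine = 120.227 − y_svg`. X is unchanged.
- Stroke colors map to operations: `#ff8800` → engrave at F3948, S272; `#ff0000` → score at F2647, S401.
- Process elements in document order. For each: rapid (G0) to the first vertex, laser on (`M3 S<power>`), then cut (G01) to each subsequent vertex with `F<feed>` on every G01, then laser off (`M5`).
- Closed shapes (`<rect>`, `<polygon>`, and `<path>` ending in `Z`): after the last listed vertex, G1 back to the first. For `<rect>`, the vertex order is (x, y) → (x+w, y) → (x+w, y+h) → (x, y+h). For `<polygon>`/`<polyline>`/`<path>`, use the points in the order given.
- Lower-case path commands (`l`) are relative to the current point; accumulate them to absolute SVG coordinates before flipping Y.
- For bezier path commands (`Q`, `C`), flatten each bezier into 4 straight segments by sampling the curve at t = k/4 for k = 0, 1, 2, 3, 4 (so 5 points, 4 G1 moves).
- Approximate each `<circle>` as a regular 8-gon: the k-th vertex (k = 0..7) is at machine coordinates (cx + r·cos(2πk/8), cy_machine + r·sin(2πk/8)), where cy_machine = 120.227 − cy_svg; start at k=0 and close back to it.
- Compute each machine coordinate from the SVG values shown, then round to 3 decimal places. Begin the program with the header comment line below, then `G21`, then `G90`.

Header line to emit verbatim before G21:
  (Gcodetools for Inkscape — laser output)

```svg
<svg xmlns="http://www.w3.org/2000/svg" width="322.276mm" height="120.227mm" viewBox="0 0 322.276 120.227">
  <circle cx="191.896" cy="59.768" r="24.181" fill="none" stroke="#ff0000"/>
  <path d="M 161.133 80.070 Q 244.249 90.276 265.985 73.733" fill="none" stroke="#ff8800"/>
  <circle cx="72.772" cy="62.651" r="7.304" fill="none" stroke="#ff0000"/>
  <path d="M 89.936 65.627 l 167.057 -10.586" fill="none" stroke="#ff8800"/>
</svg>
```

(Gcodetools for Inkscape — laser output)
G21
G90
G0 X216.077 Y60.459
M3 S401
G01 X208.995 Y77.558 F2647
G01 X191.896 Y84.640 F2647
G01 X174.797 Y77.558 F2647
G01 X167.715 Y60.459 F2647
G01 X174.797 Y43.360 F2647
G01 X191.896 Y36.278 F2647
G01 X208.995 Y43.360 F2647
G01 X216.077 Y60.459 F2647
M5
G0 X161.133 Y40.157
M3 S272
G01 X198.855 Y36.726 F3948
G01 X228.904 Y36.638 F3948
G01 X251.281 Y39.894 F3948
G01 X265.985 Y46.494 F3948
M5
G0 X80.076 Y57.576
M3 S401
G01 X77.937 Y62.741 F2647
G01 X72.772 Y64.880 F2647
G01 X67.607 Y62.741 F2647
G01 X65.468 Y57.576 F2647
G01 X67.607 Y52.411 F2647
G01 X72.772 Y50.272 F2647
G01 X77.937 Y52.411 F2647
G01 X80.076 Y57.576 F2647
M5
G0 X89.936 Y54.600
M3 S272
G01 X256.993 Y65.186 F3948
M5

Since the viewBox matches the mm dimensions, user units are millimetres directly. The only transform is the Y-flip y_m = 120.227 − y_svg.

Shape 1 is a circle drawn with `<circle>`. Its stroke #ff0000 means score at S401, F2647. After flipping Y the toolpath is (216.077,60.459) → (208.995,77.558) → (191.896,84.640) → (174.797,77.558) → (167.715,60.459) → (174.797,43.360) → (191.896,36.278) → (208.995,43.360) → (216.077,60.459), returning to the start.

Shape 2 is a quadratic bezier drawn with `<path>`. Its stroke #ff8800 means engrave at S272, F3948. After flipping Y the toolpath is (161.133,40.157) → (198.855,36.726) → (228.904,36.638) → (251.281,39.894) → (265.985,46.494).

Shape 3 is a circle drawn with `<circle>`. Its stroke #ff0000 means score at S401, F2647. After flipping Y the toolpath is (80.076,57.576) → (77.937,62.741) → (72.772,64.880) → (67.607,62.741) → (65.468,57.576) → (67.607,52.411) → (72.772,50.272) → (77.937,52.411) → (80.076,57.576), returning to the start.

Shape 4 is a line segment drawn with `<path>`. Its stroke #ff8800 means engrave at S272, F3948. After flipping Y the toolpath is (89.936,54.600) → (256.993,65.186).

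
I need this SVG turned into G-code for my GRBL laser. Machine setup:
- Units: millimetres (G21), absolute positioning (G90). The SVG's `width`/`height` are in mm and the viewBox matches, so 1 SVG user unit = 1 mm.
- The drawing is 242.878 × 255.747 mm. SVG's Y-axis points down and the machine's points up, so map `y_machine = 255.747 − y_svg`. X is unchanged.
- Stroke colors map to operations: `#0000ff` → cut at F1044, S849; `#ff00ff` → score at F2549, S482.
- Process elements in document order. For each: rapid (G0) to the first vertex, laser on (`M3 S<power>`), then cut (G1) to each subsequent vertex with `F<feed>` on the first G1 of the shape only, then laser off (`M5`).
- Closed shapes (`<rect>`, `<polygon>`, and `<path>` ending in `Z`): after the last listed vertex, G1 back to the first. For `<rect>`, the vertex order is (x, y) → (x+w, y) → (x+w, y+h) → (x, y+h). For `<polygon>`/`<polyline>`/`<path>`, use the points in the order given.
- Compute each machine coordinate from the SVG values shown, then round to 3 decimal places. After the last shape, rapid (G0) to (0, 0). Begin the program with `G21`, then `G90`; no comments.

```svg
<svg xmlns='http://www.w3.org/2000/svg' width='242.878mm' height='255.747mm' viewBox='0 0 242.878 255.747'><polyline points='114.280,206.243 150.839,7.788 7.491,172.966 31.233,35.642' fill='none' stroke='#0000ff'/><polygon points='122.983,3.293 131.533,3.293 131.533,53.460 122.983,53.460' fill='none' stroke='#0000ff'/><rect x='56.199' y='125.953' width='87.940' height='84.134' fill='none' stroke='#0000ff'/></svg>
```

Since the viewBox matches the mm dimensions, user units are millimetres directly. The only transform is the Y-flip y_m = 255.747 − y_svg.

Shape 1 is a open polyline drawn with `<polyline>`. Its stroke #0000ff means cut at S849, F1044. After flipping Y the toolpath is (114.280,49.504) → (150.839,247.959) → (7.491,82.781) → (31.233,220.105).

Shape 2 is a rectangle drawn with `<polygon>`. Its stroke #0000ff means cut at S849, F1044. After flipping Y the toolpath is (122.983,252.454) → (131.533,252.454) → (131.533,202.287) → (122.983,202.287) → (122.983,252.454), returning to the start.

Shape 3 is a rectangle drawn with `<rect>`. Its stroke #0000ff means cut at S849, F1044. After flipping Y the toolpath is (56.199,129.794) → (144.139,129.794) → (144.139,45.660) → (56.199,45.660) → (56.199,129.794), returning to the start.

G21
G90
G0 X114.280 Y49.504
M3 S849
G1 X150.839 Y247.959 F1044
G1 X7.491 Y82.781
G1 X31.233 Y220.105
M5
G0 X122.983 Y252.454
M3 S849
G1 X131.533 Y252.454 F1044
G1 X131.533 Y202.287
G1 X122.983 Y202.287
G1 X122.983 Y252.454
M5
G0 X56.199 Y129.794
M3 S849
G1 X144.139 Y129.794 F1044
G1 X144.139 Y45.660
G1 X56.199 Y45.660
G1 X56.199 Y129.794
M5
G0 X0.000 Y0.000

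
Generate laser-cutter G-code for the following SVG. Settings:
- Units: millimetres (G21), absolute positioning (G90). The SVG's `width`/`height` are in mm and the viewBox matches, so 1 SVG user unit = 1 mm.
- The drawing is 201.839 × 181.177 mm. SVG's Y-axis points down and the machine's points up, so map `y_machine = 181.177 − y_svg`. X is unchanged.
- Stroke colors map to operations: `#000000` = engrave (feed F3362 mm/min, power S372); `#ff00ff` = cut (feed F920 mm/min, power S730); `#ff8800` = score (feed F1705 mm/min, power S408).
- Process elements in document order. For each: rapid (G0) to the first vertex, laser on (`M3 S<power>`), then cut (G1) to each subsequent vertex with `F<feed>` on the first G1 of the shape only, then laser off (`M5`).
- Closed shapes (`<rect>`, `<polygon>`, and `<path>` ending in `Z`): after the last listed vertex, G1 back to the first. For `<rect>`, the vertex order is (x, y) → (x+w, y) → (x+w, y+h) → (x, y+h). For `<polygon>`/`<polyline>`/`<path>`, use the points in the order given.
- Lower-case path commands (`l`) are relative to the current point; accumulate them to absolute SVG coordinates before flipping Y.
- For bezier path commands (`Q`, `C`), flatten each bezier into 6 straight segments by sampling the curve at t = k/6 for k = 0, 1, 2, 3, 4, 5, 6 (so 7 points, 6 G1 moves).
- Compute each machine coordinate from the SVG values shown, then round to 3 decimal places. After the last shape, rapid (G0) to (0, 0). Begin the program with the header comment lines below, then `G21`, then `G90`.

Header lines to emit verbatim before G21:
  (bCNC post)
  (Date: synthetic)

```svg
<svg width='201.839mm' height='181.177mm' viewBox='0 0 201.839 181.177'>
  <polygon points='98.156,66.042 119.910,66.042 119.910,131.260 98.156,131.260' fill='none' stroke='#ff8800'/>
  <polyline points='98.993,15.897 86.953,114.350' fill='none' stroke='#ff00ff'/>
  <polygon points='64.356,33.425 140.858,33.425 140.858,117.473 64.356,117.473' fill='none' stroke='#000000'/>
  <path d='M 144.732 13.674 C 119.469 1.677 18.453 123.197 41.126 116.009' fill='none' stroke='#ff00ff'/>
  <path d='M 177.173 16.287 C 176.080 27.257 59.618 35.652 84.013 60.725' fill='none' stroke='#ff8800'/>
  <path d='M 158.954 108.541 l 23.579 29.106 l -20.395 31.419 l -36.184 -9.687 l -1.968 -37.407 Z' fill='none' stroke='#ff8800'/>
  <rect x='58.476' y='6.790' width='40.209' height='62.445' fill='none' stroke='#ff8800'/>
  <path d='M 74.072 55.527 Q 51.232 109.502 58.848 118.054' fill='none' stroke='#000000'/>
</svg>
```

viewBox `0 0 201.839 181.177` with mm width/height → 1 unit = 1 mm. Flip: y_m = 181.177 − y_svg.

**Shape 1** — `<polygon>` rectangle, stroke `#ff8800` → score (S408, F1705). Machine vertices: (98.156,115.135) → (119.910,115.135) → (119.910,49.917) → (98.156,49.917) → (98.156,115.135). Closed: final G1 returns to the first vertex.

**Shape 2** — `<polyline>` line segment, stroke `#ff00ff` → cut (S730, F920). Machine vertices: (98.993,165.280) → (86.953,66.827). Open path.

**Shape 3** — `<polygon>` rectangle, stroke `#000000` → engrave (S372, F3362). Machine vertices: (64.356,147.752) → (140.858,147.752) → (140.858,63.704) → (64.356,63.704) → (64.356,147.752). Closed: final G1 returns to the first vertex.

**Shape 4** — `<path>` cubic bezier, stroke `#ff00ff` → cut (S730, F920). Control points (SVG): P0=(144.732,13.674), P1=(119.469,1.677), P2=(18.453,123.197), P3=(41.126,116.009); sampled at t=k/6. Machine vertices: (144.732,167.503) → (126.711,163.589) → (101.605,144.706) → (74.953,118.139) → (52.296,91.171) → (39.174,71.086) → (41.126,65.168). Open path.

**Shape 5** — `<path>` cubic bezier, stroke `#ff8800` → score (S408, F1705). Control points (SVG): P0=(177.173,16.287), P1=(176.080,27.257), P2=(59.618,35.652), P3=(84.013,60.725); sampled at t=k/6. Machine vertices: (177.173,164.890) → (168.199,159.530) → (147.114,154.065) → (121.035,147.960) → (97.080,140.679) → (82.367,131.688) → (84.013,120.452). Open path.

**Shape 6** — `<path>` regular polygon, stroke `#ff8800` → score (S408, F1705). Machine vertices: (158.954,72.636) → (182.533,43.530) → (162.138,12.111) → (125.954,21.798) → (123.986,59.205) → (158.954,72.636). Closed: final G1 returns to the first vertex.

**Shape 7** — `<rect>` rectangle, stroke `#ff8800` → score (S408, F1705). Machine vertices: (58.476,174.387) → (98.685,174.387) → (98.685,111.942) → (58.476,111.942) → (58.476,174.387). Closed: final G1 returns to the first vertex.

**Shape 8** — `<path>` quadratic bezier, stroke `#000000` → engrave (S372, F3362). Control points (SVG): P0=(74.072,55.527), P1=(51.232,109.502), P2=(58.848,118.054); sampled at t=k/6. Machine vertices: (74.072,125.650) → (67.305,108.920) → (62.229,94.714) → (58.846,83.031) → (57.155,73.871) → (57.155,67.235) → (58.848,63.123). Open path.

(bCNC post)
(Date: synthetic)
G21
G90
G0 X98.156 Y115.135
M3 S408
G1 X119.910 Y115.135 F1705
G1 X119.910 Y49.917
G1 X98.156 Y49.917
G1 X98.156 Y115.135
M5
G0 X98.993 Y165.280
M3 S730
G1 X86.953 Y66.827 F920
M5
G0 X64.356 Y147.752
M3 S372
G1 X140.858 Y147.752 F3362
G1 X140.858 Y63.704
G1 X64.356 Y63.704
G1 X64.356 Y147.752
M5
G0 X144.732 Y167.503
M3 S730
G1 X126.711 Y163.589 F920
G1 X101.605 Y144.706
G1 X74.953 Y118.139
G1 X52.296 Y91.171
G1 X39.174 Y71.086
G1 X41.126 Y65.168
M5
G0 X177.173 Y164.890
M3 S408
G1 X168.199 Y159.530 F1705
G1 X147.114 Y154.065
G1 X121.035 Y147.960
G1 X97.080 Y140.679
G1 X82.367 Y131.688
G1 X84.013 Y120.452
M5
G0 X158.954 Y72.636
M3 S408
G1 X182.533 Y43.530 F1705
G1 X162.138 Y12.111
G1 X125.954 Y21.798
G1 X123.986 Y59.205
G1 X158.954 Y72.636
M5
G0 X58.476 Y174.387
M3 S408
G1 X98.685 Y174.387 F1705
G1 X98.685 Y111.942
G1 X58.476 Y111.942
G1 X58.476 Y174.387
M5
G0 X74.072 Y125.650
M3 S372
G1 X67.305 Y108.920 F3362
G1 X62.229 Y94.714
G1 X58.846 Y83.031
G1 X57.155 Y73.871
G1 X57.155 Y67.235
G1 X58.848 Y63.123
M5
G0 X0.000 Y0.000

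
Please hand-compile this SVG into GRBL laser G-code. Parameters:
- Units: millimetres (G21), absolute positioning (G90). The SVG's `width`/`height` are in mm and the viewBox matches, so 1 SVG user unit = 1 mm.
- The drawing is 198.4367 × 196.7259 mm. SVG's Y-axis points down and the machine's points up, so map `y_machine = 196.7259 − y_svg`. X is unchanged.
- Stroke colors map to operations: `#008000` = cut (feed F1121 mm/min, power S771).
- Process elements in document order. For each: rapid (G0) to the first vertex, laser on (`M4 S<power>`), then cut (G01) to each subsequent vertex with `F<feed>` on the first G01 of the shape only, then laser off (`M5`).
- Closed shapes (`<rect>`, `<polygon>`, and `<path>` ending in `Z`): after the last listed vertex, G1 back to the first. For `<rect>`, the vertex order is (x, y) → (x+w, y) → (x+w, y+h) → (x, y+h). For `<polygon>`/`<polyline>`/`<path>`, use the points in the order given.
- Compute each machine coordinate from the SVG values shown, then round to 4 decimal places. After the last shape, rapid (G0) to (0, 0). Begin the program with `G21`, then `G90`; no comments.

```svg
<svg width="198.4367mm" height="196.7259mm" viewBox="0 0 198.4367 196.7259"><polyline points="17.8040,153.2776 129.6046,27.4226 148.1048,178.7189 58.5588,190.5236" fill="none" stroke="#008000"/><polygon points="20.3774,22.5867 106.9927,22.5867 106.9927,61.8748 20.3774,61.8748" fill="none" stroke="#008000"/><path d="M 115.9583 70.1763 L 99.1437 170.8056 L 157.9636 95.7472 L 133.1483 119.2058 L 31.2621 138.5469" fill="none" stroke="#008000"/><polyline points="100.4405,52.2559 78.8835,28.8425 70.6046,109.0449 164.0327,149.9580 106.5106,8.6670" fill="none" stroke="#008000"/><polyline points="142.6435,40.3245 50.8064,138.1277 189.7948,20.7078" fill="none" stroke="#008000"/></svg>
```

viewBox `0 0 198.4367 196.7259` with mm width/height → 1 unit = 1 mm. Flip: y_m = 196.7259 − y_svg.

**Shape 1** — `<polyline>` open polyline, stroke `#008000` → cut (S771, F1121). Machine vertices: (17.8040,43.4483) → (129.6046,169.3033) → (148.1048,18.0070) → (58.5588,6.2023). Open path.

**Shape 2** — `<polygon>` rectangle, stroke `#008000` → cut (S771, F1121). Machine vertices: (20.3774,174.1392) → (106.9927,174.1392) → (106.9927,134.8511) → (20.3774,134.8511) → (20.3774,174.1392). Closed: final G1 returns to the first vertex.

**Shape 3** — `<path>` open polyline, stroke `#008000` → cut (S771, F1121). Machine vertices: (115.9583,126.5496) → (99.1437,25.9203) → (157.9636,100.9787) → (133.1483,77.5201) → (31.2621,58.1790). Open path.

**Shape 4** — `<polyline>` open polyline, stroke `#008000` → cut (S771, F1121). Machine vertices: (100.4405,144.4700) → (78.8835,167.8834) → (70.6046,87.6810) → (164.0327,46.7679) → (106.5106,188.0589). Open path.

**Shape 5** — `<polyline>` open polyline, stroke `#008000` → cut (S771, F1121). Machine vertices: (142.6435,156.4014) → (50.8064,58.5982) → (189.7948,176.0181). Open path.

G21
G90
G0 X17.8040 Y43.4483
M4 S771
G01 X129.6046 Y169.3033 F1121
G01 X148.1048 Y18.0070
G01 X58.5588 Y6.2023
M5
G0 X20.3774 Y174.1392
M4 S771
G01 X106.9927 Y174.1392 F1121
G01 X106.9927 Y134.8511
G01 X20.3774 Y134.8511
G01 X20.3774 Y174.1392
M5
G0 X115.9583 Y126.5496
M4 S771
G01 X99.1437 Y25.9203 F1121
G01 X157.9636 Y100.9787
G01 X133.1483 Y77.5201
G01 X31.2621 Y58.1790
M5
G0 X100.4405 Y144.4700
M4 S771
G01 X78.8835 Y167.8834 F1121
G01 X70.6046 Y87.6810
G01 X164.0327 Y46.7679
G01 X106.5106 Y188.0589
M5
G0 X142.6435 Y156.4014
M4 S771
G01 X50.8064 Y58.5982 F1121
G01 X189.7948 Y176.0181
M5
G0 X0.0000 Y0.0000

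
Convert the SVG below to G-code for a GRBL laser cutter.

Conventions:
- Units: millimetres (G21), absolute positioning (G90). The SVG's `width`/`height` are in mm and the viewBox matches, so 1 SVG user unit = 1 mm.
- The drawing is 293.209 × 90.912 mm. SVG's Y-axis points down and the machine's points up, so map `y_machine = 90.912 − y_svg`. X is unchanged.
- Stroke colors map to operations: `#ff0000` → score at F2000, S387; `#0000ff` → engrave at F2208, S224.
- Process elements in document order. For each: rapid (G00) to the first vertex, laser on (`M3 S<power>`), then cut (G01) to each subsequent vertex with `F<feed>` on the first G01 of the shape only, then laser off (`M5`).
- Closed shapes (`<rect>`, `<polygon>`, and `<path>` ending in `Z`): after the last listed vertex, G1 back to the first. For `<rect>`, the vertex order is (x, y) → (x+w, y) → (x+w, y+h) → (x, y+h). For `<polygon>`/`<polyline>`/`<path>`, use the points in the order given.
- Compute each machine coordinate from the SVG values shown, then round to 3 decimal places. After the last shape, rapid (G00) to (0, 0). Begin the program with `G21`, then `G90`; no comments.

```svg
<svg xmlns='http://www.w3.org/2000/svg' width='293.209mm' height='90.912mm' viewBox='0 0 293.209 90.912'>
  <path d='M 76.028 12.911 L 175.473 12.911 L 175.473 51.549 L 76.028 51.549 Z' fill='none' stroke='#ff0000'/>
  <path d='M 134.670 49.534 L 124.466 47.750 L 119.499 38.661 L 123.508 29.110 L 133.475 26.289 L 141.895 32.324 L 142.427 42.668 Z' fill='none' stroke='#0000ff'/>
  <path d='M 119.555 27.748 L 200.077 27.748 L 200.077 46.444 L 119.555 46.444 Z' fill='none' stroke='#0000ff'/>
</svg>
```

viewBox `0 0 293.209 90.912` with mm width/height → 1 unit = 1 mm. Flip: y_m = 90.912 − y_svg.

**Shape 1** — `<path>` rectangle, stroke `#ff0000` → score (S387, F2000). Machine vertices: (76.028,78.001) → (175.473,78.001) → (175.473,39.363) → (76.028,39.363) → (76.028,78.001). Closed: final G1 returns to the first vertex.

**Shape 2** — `<path>` regular polygon, stroke `#0000ff` → engrave (S224, F2208). Machine vertices: (134.670,41.378) → (124.466,43.162) → (119.499,52.251) → (123.508,61.802) → (133.475,64.623) → (141.895,58.588) → (142.427,48.244) → (134.670,41.378). Closed: final G1 returns to the first vertex.

**Shape 3** — `<path>` rectangle, stroke `#0000ff` → engrave (S224, F2208). Machine vertices: (119.555,63.164) → (200.077,63.164) → (200.077,44.468) → (119.555,44.468) → (119.555,63.164). Closed: final G1 returns to the first vertex.

G21
G90
G00 X76.028 Y78.001
M3 S387
G01 X175.473 Y78.001 F2000
G01 X175.473 Y39.363
G01 X76.028 Y39.363
G01 X76.028 Y78.001
M5
G00 X134.670 Y41.378
M3 S224
G01 X124.466 Y43.162 F2208
G01 X119.499 Y52.251
G01 X123.508 Y61.802
G01 X133.475 Y64.623
G01 X141.895 Y58.588
G01 X142.427 Y48.244
G01 X134.670 Y41.378
M5
G00 X119.555 Y63.164
M3 S224
G01 X200.077 Y63.164 F2208
G01 X200.077 Y44.468
G01 X119.555 Y44.468
G01 X119.555 Y63.164
M5
G00 X0.000 Y0.000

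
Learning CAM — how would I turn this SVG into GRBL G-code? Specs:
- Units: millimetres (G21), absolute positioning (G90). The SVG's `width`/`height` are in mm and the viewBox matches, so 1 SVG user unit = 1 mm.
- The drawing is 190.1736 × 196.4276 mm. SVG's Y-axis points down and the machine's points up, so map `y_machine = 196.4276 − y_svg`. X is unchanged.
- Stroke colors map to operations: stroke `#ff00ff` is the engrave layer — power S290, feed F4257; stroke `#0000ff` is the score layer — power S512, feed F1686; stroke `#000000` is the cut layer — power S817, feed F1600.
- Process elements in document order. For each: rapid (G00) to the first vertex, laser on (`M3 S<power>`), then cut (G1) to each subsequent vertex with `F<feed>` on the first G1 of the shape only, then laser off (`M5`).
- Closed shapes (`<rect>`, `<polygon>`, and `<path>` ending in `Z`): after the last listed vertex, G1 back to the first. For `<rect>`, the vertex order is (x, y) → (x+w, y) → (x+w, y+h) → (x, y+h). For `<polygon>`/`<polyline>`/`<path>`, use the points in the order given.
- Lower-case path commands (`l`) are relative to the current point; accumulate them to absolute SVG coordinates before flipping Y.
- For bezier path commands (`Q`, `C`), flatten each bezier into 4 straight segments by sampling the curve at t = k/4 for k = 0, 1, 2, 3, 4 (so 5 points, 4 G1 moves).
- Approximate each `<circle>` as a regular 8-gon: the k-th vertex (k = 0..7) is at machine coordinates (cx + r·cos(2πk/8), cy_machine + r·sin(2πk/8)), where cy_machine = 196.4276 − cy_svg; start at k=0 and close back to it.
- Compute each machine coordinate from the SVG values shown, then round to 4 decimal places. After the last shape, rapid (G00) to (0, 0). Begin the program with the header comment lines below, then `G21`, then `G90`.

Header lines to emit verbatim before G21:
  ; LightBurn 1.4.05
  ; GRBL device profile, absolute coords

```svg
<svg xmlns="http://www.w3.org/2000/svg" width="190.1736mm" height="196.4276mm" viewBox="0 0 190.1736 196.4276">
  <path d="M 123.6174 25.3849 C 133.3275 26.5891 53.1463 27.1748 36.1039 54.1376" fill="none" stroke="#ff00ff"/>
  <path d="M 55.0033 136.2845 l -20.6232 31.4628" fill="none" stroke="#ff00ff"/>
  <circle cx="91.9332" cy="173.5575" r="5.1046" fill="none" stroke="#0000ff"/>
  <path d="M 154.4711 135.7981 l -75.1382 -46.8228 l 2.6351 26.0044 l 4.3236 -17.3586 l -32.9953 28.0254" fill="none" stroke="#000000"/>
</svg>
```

; LightBurn 1.4.05
; GRBL device profile, absolute coords
G21
G90
G00 X123.6174 Y171.0427
M3 S290
G1 X116.4365 Y169.8337 F4257
G1 X89.8928 Y166.3258
G1 X58.3331 Y157.9882
G1 X36.1039 Y142.2900
M5
G00 X55.0033 Y60.1431
M3 S290
G1 X34.3801 Y28.6803 F4257
M5
G00 X97.0378 Y22.8701
M3 S512
G1 X95.5427 Y26.4796 F1686
G1 X91.9332 Y27.9747
G1 X88.3237 Y26.4796
G1 X86.8286 Y22.8701
G1 X88.3237 Y19.2606
G1 X91.9332 Y17.7655
G1 X95.5427 Y19.2606
G1 X97.0378 Y22.8701
M5
G00 X154.4711 Y60.6295
M3 S817
G1 X79.3329 Y107.4523 F1600
G1 X81.9680 Y81.4479
G1 X86.2916 Y98.8065
G1 X53.2963 Y70.7811
M5
G00 X0.0000 Y0.0000

viewBox `0 0 190.1736 196.4276` with mm width/height → 1 unit = 1 mm. Flip: y_m = 196.4276 − y_svg.

**Shape 1** — `<path>` cubic bezier, stroke `#ff00ff` → engrave (S290, F4257). Control points (SVG): P0=(123.6174,25.3849), P1=(133.3275,26.5891), P2=(53.1463,27.1748), P3=(36.1039,54.1376); sampled at t=k/4. Machine vertices: (123.6174,171.0427) → (116.4365,169.8337) → (89.8928,166.3258) → (58.3331,157.9882) → (36.1039,142.2900). Open path.

**Shape 2** — `<path>` line segment, stroke `#ff00ff` → engrave (S290, F4257). Machine vertices: (55.0033,60.1431) → (34.3801,28.6803). Open path.

**Shape 3** — `<circle>` circle, stroke `#0000ff` → score (S512, F1686). Machine vertices: (97.0378,22.8701) → (95.5427,26.4796) → (91.9332,27.9747) → (88.3237,26.4796) → (86.8286,22.8701) → (88.3237,19.2606) → (91.9332,17.7655) → (95.5427,19.2606) → (97.0378,22.8701). Closed: final G1 returns to the first vertex.

**Shape 4** — `<path>` open polyline, stroke `#000000` → cut (S817, F1600). Machine vertices: (154.4711,60.6295) → (79.3329,107.4523) → (81.9680,81.4479) → (86.2916,98.8065) → (53.2963,70.7811). Open path.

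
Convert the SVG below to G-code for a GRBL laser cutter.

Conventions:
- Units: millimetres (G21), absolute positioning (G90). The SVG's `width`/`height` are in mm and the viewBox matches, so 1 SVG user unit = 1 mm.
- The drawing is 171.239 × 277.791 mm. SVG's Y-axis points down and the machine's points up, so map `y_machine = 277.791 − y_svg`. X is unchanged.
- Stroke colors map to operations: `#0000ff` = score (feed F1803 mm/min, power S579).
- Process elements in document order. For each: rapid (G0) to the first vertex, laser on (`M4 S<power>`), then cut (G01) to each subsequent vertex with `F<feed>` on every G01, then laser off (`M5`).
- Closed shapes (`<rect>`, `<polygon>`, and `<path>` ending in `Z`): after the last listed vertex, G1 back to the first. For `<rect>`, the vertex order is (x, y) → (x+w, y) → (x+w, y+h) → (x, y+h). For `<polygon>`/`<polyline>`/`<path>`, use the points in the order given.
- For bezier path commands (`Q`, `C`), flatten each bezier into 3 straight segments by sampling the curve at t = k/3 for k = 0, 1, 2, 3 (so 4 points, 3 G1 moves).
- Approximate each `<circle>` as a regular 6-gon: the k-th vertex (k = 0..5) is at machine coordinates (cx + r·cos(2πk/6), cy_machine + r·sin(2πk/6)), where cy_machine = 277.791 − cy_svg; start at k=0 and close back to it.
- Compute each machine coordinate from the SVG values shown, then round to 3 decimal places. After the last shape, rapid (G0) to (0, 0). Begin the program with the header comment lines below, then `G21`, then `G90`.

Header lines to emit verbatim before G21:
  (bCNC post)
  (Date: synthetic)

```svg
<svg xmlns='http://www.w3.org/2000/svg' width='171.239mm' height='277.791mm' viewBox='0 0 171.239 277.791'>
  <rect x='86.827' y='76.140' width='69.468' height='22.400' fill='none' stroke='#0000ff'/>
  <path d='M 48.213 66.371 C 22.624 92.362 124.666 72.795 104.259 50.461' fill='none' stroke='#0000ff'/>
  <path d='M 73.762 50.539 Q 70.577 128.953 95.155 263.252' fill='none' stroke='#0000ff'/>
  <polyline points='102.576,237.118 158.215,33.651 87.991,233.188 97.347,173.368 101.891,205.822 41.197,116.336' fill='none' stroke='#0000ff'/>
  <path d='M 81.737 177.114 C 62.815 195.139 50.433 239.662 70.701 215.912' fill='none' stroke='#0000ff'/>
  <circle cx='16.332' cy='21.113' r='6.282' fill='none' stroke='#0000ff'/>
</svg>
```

Since the viewBox matches the mm dimensions, user units are millimetres directly. The only transform is the Y-flip y_m = 277.791 − y_svg.

Shape 1 is a rectangle drawn with `<rect>`. Its stroke #0000ff means score at S579, F1803. After flipping Y the toolpath is (86.827,201.651) → (156.295,201.651) → (156.295,179.251) → (86.827,179.251) → (86.827,201.651), returning to the start.

Shape 2 is a cubic bezier drawn with `<path>`. Its stroke #0000ff means score at S579, F1803. After flipping Y the toolpath is (48.213,211.420) → (55.905,199.030) → (93.112,207.503) → (104.259,227.330).

Shape 3 is a quadratic bezier drawn with `<path>`. Its stroke #0000ff means score at S579, F1803. After flipping Y the toolpath is (73.762,227.252) → (74.723,168.767) → (81.854,97.862) → (95.155,14.539).

Shape 4 is a open polyline drawn with `<polyline>`. Its stroke #0000ff means score at S579, F1803. After flipping Y the toolpath is (102.576,40.673) → (158.215,244.140) → (87.991,44.603) → (97.347,104.423) → (101.891,71.969) → (41.197,161.455).

Shape 5 is a cubic bezier drawn with `<path>`. Its stroke #0000ff means score at S579, F1803. After flipping Y the toolpath is (81.737,100.677) → (65.962,77.329) → (60.349,57.377) → (70.701,61.879).

Shape 6 is a circle drawn with `<circle>`. Its stroke #0000ff means score at S579, F1803. After flipping Y the toolpath is (22.614,256.678) → (19.473,262.118) → (13.191,262.118) → (10.050,256.678) → (13.191,251.238) → (19.473,251.238) → (22.614,256.678), returning to the start.

(bCNC post)
(Date: synthetic)
G21
G90
G0 X86.827 Y201.651
M4 S579
G01 X156.295 Y201.651 F1803
G01 X156.295 Y179.251 F1803
G01 X86.827 Y179.251 F1803
G01 X86.827 Y201.651 F1803
M5
G0 X48.213 Y211.420
M4 S579
G01 X55.905 Y199.030 F1803
G01 X93.112 Y207.503 F1803
G01 X104.259 Y227.330 F1803
M5
G0 X73.762 Y227.252
M4 S579
G01 X74.723 Y168.767 F1803
G01 X81.854 Y97.862 F1803
G01 X95.155 Y14.539 F1803
M5
G0 X102.576 Y40.673
M4 S579
G01 X158.215 Y244.140 F1803
G01 X87.991 Y44.603 F1803
G01 X97.347 Y104.423 F1803
G01 X101.891 Y71.969 F1803
G01 X41.197 Y161.455 F1803
M5
G0 X81.737 Y100.677
M4 S579
G01 X65.962 Y77.329 F1803
G01 X60.349 Y57.377 F1803
G01 X70.701 Y61.879 F1803
M5
G0 X22.614 Y256.678
M4 S579
G01 X19.473 Y262.118 F1803
G01 X13.191 Y262.118 F1803
G01 X10.050 Y256.678 F1803
G01 X13.191 Y251.238 F1803
G01 X19.473 Y251.238 F1803
G01 X22.614 Y256.678 F1803
M5
G0 X0.000 Y0.000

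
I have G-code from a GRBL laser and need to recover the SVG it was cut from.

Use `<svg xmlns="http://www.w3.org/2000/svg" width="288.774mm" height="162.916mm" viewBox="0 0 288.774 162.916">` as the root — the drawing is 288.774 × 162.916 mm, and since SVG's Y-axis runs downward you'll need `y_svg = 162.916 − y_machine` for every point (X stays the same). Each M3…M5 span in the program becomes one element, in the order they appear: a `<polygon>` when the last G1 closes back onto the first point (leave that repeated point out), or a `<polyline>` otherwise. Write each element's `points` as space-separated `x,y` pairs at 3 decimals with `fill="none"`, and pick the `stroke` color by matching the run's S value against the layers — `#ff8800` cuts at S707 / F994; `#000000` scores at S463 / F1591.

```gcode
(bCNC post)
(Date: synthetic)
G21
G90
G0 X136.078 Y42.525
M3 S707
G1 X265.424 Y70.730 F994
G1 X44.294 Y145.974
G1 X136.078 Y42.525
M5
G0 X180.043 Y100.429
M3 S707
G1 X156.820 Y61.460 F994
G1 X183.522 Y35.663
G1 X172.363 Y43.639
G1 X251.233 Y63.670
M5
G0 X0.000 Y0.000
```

Machine Y-up, SVG Y-down with viewBox height 162.916, so y_svg = 162.916 − y_machine; X carries over. Every run uses S707, so all elements get stroke `#ff8800` (cut).

Run 1: The run returns to its start, so emit a `<polygon>` with points (Y-flipped): 136.078,120.391 265.424,92.186 44.294,16.942.

Run 2: The run is open, so emit a `<polyline>` with points (Y-flipped): 180.043,62.487 156.820,101.456 183.522,127.253 172.363,119.277 251.233,99.246.

<svg xmlns="http://www.w3.org/2000/svg" width="288.774mm" height="162.916mm" viewBox="0 0 288.774 162.916">
  <polygon points="136.078,120.391 265.424,92.186 44.294,16.942" fill="none" stroke="#ff8800"/>
  <polyline points="180.043,62.487 156.820,101.456 183.522,127.253 172.363,119.277 251.233,99.246" fill="none" stroke="#ff8800"/>
</svg>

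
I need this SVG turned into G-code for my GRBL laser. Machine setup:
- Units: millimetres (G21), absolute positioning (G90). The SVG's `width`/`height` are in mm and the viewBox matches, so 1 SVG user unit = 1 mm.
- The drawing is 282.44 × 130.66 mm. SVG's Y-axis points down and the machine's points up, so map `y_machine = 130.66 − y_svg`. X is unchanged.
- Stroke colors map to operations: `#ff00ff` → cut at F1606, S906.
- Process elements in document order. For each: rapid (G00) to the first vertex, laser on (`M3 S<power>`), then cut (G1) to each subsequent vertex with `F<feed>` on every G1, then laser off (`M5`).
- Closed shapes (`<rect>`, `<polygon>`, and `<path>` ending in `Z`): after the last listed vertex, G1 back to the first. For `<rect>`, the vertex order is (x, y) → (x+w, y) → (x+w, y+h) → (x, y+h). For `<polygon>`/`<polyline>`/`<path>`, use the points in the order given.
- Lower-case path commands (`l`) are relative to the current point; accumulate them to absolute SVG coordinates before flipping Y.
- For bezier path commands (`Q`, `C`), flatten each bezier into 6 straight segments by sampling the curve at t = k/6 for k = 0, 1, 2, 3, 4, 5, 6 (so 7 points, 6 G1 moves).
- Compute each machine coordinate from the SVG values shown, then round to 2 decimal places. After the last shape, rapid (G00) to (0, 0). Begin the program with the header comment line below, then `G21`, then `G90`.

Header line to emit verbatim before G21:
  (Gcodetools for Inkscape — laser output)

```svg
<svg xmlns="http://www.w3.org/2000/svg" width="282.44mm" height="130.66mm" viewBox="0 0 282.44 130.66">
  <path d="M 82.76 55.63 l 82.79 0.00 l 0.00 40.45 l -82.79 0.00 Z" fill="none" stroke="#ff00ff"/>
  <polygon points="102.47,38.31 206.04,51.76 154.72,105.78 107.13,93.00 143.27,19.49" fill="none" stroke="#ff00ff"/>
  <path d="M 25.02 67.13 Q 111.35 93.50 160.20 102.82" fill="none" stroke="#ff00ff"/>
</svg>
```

(Gcodetools for Inkscape — laser output)
G21
G90
G00 X82.76 Y75.03
M3 S906
G1 X165.55 Y75.03 F1606
G1 X165.55 Y34.58 F1606
G1 X82.76 Y34.58 F1606
G1 X82.76 Y75.03 F1606
M5
G00 X102.47 Y92.35
M3 S906
G1 X206.04 Y78.90 F1606
G1 X154.72 Y24.88 F1606
G1 X107.13 Y37.66 F1606
G1 X143.27 Y111.17 F1606
G1 X102.47 Y92.35 F1606
M5
G00 X25.02 Y63.53
M3 S906
G1 X52.76 Y55.21 F1606
G1 X78.41 Y47.84 F1606
G1 X101.98 Y41.42 F1606
G1 X123.47 Y35.95 F1606
G1 X142.88 Y31.42 F1606
G1 X160.20 Y27.84 F1606
M5
G00 X0.00 Y0.00

1 u = 1 mm; y_m = 130.66 − y.

[1] `<path>` rectangle, #ff00ff→cut S906 F1606: (82.76,75.03) → (165.55,75.03) → (165.55,34.58) → (82.76,34.58) → (82.76,75.03) (closed)

[2] `<polygon>` closed polygon, #ff00ff→cut S906 F1606: (102.47,92.35) → (206.04,78.90) → (154.72,24.88) → (107.13,37.66) → (143.27,111.17) → (102.47,92.35) (closed)

[3] `<path>` quadratic bezier, #ff00ff→cut S906 F1606: (25.02,63.53) → (52.76,55.21) → (78.41,47.84) → (101.98,41.42) → (123.47,35.95) → (142.88,31.42) → (160.20,27.84)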